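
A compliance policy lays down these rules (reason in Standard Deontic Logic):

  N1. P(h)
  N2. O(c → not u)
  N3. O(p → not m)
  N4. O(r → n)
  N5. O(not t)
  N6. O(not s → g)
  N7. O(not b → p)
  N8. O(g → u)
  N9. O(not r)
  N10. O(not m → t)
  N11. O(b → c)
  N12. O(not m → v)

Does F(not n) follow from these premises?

No

Premise 4 is O(r → n), but O(r) is not derivable from the premises, so it does not yield O(n).
No other premise forces O(n). An ideal world satisfying every premise can still have not n true, so F(not n) is not derivable.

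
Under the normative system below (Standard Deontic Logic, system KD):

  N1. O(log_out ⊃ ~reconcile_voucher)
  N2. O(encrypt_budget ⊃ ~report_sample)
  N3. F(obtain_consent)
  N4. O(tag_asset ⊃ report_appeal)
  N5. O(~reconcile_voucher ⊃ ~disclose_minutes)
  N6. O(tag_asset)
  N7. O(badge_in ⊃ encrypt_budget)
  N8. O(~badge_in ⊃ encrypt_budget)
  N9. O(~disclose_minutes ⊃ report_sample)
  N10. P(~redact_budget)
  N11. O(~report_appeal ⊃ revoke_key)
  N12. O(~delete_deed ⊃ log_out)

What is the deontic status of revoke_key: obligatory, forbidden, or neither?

Premise 11 is O(~report_appeal ⊃ revoke_key), but O(~report_appeal) is not derivable from the premises, so it does not yield O(revoke_key).
No premise or chain of K-axiom applications forces O(revoke_key), and none forces O(~revoke_key). So revoke_key is neither obligatory nor forbidden under these norms.

Neither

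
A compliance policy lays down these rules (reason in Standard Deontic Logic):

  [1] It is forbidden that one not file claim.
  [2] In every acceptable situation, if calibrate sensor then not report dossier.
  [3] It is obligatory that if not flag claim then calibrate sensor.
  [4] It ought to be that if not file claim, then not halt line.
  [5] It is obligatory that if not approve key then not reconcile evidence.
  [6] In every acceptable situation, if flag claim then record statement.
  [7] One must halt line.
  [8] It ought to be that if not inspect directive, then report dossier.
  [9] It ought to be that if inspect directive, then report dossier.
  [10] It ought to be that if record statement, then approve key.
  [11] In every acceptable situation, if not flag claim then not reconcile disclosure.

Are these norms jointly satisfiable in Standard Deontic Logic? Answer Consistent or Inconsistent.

Consistent

Premise 4 is O(¬file_claim → ¬halt_line), but O(¬file_claim) is not derivable from the premises, so it does not yield O(¬halt_line).
So O(¬halt_line) is not derivable, and the apparent clash with O(halt_line) does not arise.
A world satisfying every obligation exists (e.g. approve_key=true, calibrate_sensor=false, file_claim=true, flag_claim=true, halt_line=true, inspect_directive=false, reconcile_disclosure=false, reconcile_evidence=false, record_statement=true, report_dossier=true); no atom is both obligatory and forbidden, so the set is consistent.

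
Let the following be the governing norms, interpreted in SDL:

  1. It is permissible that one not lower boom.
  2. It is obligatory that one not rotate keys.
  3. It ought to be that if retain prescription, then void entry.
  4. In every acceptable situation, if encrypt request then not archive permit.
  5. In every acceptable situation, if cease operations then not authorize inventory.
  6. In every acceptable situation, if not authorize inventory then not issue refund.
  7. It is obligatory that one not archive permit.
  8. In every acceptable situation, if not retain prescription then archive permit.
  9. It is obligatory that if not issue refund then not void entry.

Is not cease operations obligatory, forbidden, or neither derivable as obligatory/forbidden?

Obligatory

Premise 7 states O(¬archive_permit) outright.
The contrapositive of premise 8 (O(¬retain_prescription → archive_permit)) is O(¬archive_permit → retain_prescription), and O(¬archive_permit) is already established, so O(retain_prescription).
Premise 3 is O(retain_prescription → void_entry); since O(retain_prescription), deontic closure gives O(void_entry).
Premise 9 is O(¬issue_refund → ¬void_entry); contrapositively O(void_entry → issue_refund). Since O(void_entry) holds, K gives O(issue_refund).
Premise 6, O(¬authorize_inventory → ¬issue_refund), contraposes to O(issue_refund → authorize_inventory); with O(issue_refund) we get O(authorize_inventory).
The contrapositive of premise 5 (O(cease_operations → ¬authorize_inventory)) is O(authorize_inventory → ¬cease_operations), and O(authorize_inventory) is already established, so O(¬cease_operations).
Premises 1, 2, 4 do not contribute to this derivation.
Hence ¬cease_operations is obligatory.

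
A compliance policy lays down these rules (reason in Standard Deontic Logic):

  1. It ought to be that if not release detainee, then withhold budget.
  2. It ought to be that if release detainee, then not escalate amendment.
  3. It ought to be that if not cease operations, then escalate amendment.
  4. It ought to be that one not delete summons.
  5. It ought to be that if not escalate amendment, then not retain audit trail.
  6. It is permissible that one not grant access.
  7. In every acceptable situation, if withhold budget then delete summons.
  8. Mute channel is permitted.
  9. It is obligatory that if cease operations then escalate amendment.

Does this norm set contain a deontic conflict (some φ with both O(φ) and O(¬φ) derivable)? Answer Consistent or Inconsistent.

Premises 9 and 3 are O(cease_operations → escalate_amendment) and O(¬cease_operations → escalate_amendment); every ideal world satisfies cease_operations or ¬cease_operations, so in either case escalate_amendment holds — hence O(escalate_amendment).
The contrapositive of premise 2 (O(release_detainee → ¬escalate_amendment)) is O(escalate_amendment → ¬release_detainee), and O(escalate_amendment) is already established, so O(¬release_detainee).
From O(¬release_detainee) and premise 1, O(¬release_detainee → withhold_budget), we obtain O(withhold_budget).
From O(withhold_budget) and premise 7, O(withhold_budget → delete_summons), we obtain O(delete_summons).
But premise 4 directly asserts O(¬delete_summons).
We now have both O(delete_summons) and O(¬delete_summons) — delete_summons is simultaneously obligatory and forbidden, violating the D-axiom.

Inconsistent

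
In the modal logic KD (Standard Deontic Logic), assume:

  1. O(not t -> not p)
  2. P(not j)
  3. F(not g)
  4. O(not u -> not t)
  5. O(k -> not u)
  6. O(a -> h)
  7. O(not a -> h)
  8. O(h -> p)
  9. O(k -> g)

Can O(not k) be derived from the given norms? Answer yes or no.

Premises 6 and 7 cover both cases: O(a -> h) and O(not a -> h). Since a ∨ not a is a tautology, O(h) follows.
With premise 8, O(h -> p), the K-axiom yields O(p).
The contrapositive of premise 1 (O(not t -> not p)) is O(p -> t), and O(p) is already established, so O(t).
Premise 4 is O(not u -> not t); contrapositively O(t -> u). Since O(t) holds, K gives O(u).
The contrapositive of premise 5 (O(k -> not u)) is O(u -> not k), and O(u) is already established, so O(not k).
Premises 2, 3, 9 do not contribute to this derivation.
So O(not k) follows.

Yes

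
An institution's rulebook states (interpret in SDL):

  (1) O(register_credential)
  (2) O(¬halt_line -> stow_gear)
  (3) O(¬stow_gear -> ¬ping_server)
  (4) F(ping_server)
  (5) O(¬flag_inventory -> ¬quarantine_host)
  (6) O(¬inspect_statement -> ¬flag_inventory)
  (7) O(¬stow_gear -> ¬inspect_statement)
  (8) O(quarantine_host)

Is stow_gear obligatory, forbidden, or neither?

From premise 8 we have O(quarantine_host).
Premise 5, O(¬flag_inventory -> ¬quarantine_host), contraposes to O(quarantine_host -> flag_inventory); with O(quarantine_host) we get O(flag_inventory).
Premise 6, O(¬inspect_statement -> ¬flag_inventory), contraposes to O(flag_inventory -> inspect_statement); with O(flag_inventory) we get O(inspect_statement).
Premise 7 is O(¬stow_gear -> ¬inspect_statement); contrapositively O(inspect_statement -> stow_gear). Since O(inspect_statement) holds, K gives O(stow_gear).
Premises 1, 2, 3, 4 do not contribute to this derivation.
Hence stow_gear is obligatory.

Obligatory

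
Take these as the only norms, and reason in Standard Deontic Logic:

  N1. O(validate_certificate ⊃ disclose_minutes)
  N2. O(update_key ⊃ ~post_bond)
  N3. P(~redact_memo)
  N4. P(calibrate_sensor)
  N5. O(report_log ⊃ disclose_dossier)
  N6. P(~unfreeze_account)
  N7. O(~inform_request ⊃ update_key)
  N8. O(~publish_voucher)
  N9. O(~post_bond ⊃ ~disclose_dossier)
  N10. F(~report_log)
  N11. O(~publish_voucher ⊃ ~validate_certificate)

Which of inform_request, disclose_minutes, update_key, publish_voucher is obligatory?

inform_request

F(~report_log) at premise 10 means O(report_log).
Premise 5 is O(report_log ⊃ disclose_dossier); since O(report_log), deontic closure gives O(disclose_dossier).
Premise 9 is O(~post_bond ⊃ ~disclose_dossier); contrapositively O(disclose_dossier ⊃ post_bond). Since O(disclose_dossier) holds, K gives O(post_bond).
Premise 2, O(update_key ⊃ ~post_bond), contraposes to O(post_bond ⊃ ~update_key); with O(post_bond) we get O(~update_key).
The contrapositive of premise 7 (O(~inform_request ⊃ update_key)) is O(~update_key ⊃ inform_request), and O(~update_key) is already established, so O(inform_request).
So O(inform_request) holds — inform_request is obligatory. None of the other listed options is made obligatory by any chain of premises.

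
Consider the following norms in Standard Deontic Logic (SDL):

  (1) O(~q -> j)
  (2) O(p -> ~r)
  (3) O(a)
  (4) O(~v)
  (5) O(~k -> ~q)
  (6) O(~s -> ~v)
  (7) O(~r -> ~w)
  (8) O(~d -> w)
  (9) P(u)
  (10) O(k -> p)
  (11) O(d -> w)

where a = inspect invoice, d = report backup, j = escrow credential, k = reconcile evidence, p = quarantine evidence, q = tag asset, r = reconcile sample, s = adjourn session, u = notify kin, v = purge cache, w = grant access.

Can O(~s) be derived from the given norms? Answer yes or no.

Premise 6 is O(~s -> ~v); even if O(~v) held, inferring O(~s) would be affirming the consequent — invalid.
No other premise forces O(~s). An ideal world satisfying every premise can still have ~s false, so O(~s) is not derivable.

No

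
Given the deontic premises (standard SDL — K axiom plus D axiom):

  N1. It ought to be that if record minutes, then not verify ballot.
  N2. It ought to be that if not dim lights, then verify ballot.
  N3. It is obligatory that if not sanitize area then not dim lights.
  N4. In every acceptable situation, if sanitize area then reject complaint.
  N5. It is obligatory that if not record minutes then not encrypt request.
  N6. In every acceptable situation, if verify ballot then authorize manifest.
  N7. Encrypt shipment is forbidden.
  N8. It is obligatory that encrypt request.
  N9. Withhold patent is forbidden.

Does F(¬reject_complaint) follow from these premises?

From premise 8 we have O(encrypt_request).
Premise 5, O(¬record_minutes → ¬encrypt_request), contraposes to O(encrypt_request → record_minutes); with O(encrypt_request) we get O(record_minutes).
Premise 1 is O(record_minutes → ¬verify_ballot); since O(record_minutes), deontic closure gives O(¬verify_ballot).
The contrapositive of premise 2 (O(¬dim_lights → verify_ballot)) is O(¬verify_ballot → dim_lights), and O(¬verify_ballot) is already established, so O(dim_lights).
Premise 3, O(¬sanitize_area → ¬dim_lights), contraposes to O(dim_lights → sanitize_area); with O(dim_lights) we get O(sanitize_area).
Applying K to premise 4 (O(sanitize_area → reject_complaint)) and O(sanitize_area) yields O(reject_complaint).
Premises 6, 7, 9 do not contribute to this derivation.
So O(reject_complaint) holds, i.e. F(¬reject_complaint). The claim follows.

Yes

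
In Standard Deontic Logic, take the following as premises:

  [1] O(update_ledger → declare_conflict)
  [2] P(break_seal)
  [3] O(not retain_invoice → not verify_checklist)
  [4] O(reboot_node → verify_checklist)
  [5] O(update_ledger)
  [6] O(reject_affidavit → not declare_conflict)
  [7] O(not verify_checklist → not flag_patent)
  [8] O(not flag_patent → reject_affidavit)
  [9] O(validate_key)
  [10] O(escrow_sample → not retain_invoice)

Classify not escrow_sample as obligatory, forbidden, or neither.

Premise 5 gives O(update_ledger).
Applying K to premise 1 (O(update_ledger → declare_conflict)) and O(update_ledger) yields O(declare_conflict).
The contrapositive of premise 6 (O(reject_affidavit → not declare_conflict)) is O(declare_conflict → not reject_affidavit), and O(declare_conflict) is already established, so O(not reject_affidavit).
Premise 8, O(not flag_patent → reject_affidavit), contraposes to O(not reject_affidavit → flag_patent); with O(not reject_affidavit) we get O(flag_patent).
Premise 7 is O(not verify_checklist → not flag_patent); contrapositively O(flag_patent → verify_checklist). Since O(flag_patent) holds, K gives O(verify_checklist).
The contrapositive of premise 3 (O(not retain_invoice → not verify_checklist)) is O(verify_checklist → retain_invoice), and O(verify_checklist) is already established, so O(retain_invoice).
Premise 10 is O(escrow_sample → not retain_invoice); contrapositively O(retain_invoice → not escrow_sample). Since O(retain_invoice) holds, K gives O(not escrow_sample).
Premises 2, 4, 9 do not contribute to this derivation.
Hence not escrow_sample is obligatory.

Obligatory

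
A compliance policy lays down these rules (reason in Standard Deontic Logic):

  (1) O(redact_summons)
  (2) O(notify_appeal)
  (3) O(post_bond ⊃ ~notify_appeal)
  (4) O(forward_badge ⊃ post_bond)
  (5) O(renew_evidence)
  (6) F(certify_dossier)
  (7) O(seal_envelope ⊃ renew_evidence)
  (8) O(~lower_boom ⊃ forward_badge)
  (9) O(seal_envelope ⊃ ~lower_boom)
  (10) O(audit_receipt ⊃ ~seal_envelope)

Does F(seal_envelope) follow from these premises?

Yes

Premise 2 states O(notify_appeal) outright.
The contrapositive of premise 3 (O(post_bond ⊃ ~notify_appeal)) is O(notify_appeal ⊃ ~post_bond), and O(notify_appeal) is already established, so O(~post_bond).
The contrapositive of premise 4 (O(forward_badge ⊃ post_bond)) is O(~post_bond ⊃ ~forward_badge), and O(~post_bond) is already established, so O(~forward_badge).
Premise 8, O(~lower_boom ⊃ forward_badge), contraposes to O(~forward_badge ⊃ lower_boom); with O(~forward_badge) we get O(lower_boom).
The contrapositive of premise 9 (O(seal_envelope ⊃ ~lower_boom)) is O(lower_boom ⊃ ~seal_envelope), and O(lower_boom) is already established, so O(~seal_envelope).
Premises 1, 5, 6, 7, 10 do not contribute to this derivation.
So O(~seal_envelope) holds, i.e. F(seal_envelope). The claim follows.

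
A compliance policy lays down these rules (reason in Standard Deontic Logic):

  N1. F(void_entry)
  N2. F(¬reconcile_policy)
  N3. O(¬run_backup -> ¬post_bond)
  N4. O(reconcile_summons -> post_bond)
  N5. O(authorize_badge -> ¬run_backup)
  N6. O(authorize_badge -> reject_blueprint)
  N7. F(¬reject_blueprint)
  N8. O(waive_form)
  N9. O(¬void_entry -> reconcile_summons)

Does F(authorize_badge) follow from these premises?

Yes

Premise 1, F(void_entry), is equivalent to O(¬void_entry).
Premise 9 is O(¬void_entry -> reconcile_summons); since O(¬void_entry), deontic closure gives O(reconcile_summons).
Applying K to premise 4 (O(reconcile_summons -> post_bond)) and O(reconcile_summons) yields O(post_bond).
Premise 3, O(¬run_backup -> ¬post_bond), contraposes to O(post_bond -> run_backup); with O(post_bond) we get O(run_backup).
Premise 5 is O(authorize_badge -> ¬run_backup); contrapositively O(run_backup -> ¬authorize_badge). Since O(run_backup) holds, K gives O(¬authorize_badge).
Premises 2, 6, 7, 8 do not contribute to this derivation.
So O(¬authorize_badge) holds, i.e. F(authorize_badge). The claim follows.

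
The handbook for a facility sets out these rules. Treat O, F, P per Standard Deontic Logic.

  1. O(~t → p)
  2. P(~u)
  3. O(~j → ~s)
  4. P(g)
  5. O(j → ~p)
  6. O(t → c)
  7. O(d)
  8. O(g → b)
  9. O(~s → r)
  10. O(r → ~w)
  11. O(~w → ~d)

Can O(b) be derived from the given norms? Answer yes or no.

No

Premise 8 is O(g → b), but O(g) is not derivable from the premises (the permission P(g) asserts only ~O(~g), not O(g)), so it does not yield O(b).
No other premise forces O(b). An ideal world satisfying every premise can still have b false, so O(b) is not derivable.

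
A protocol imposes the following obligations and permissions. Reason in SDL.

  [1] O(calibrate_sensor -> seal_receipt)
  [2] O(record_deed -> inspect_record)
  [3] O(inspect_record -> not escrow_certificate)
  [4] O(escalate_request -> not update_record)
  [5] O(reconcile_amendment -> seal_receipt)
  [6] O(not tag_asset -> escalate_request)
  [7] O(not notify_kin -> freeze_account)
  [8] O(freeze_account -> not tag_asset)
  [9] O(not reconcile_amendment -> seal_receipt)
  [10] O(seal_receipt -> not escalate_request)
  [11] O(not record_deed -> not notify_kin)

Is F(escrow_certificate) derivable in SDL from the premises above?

Premises 9 and 5 cover both cases: O(not reconcile_amendment -> seal_receipt) and O(reconcile_amendment -> seal_receipt). Since not reconcile_amendment ∨ reconcile_amendment is a tautology, O(seal_receipt) follows.
With premise 10, O(seal_receipt -> not escalate_request), the K-axiom yields O(not escalate_request).
Premise 6, O(not tag_asset -> escalate_request), contraposes to O(not escalate_request -> tag_asset); with O(not escalate_request) we get O(tag_asset).
Premise 8 is O(freeze_account -> not tag_asset); contrapositively O(tag_asset -> not freeze_account). Since O(tag_asset) holds, K gives O(not freeze_account).
Premise 7, O(not notify_kin -> freeze_account), contraposes to O(not freeze_account -> notify_kin); with O(not freeze_account) we get O(notify_kin).
Premise 11, O(not record_deed -> not notify_kin), contraposes to O(notify_kin -> record_deed); with O(notify_kin) we get O(record_deed).
From O(record_deed) and premise 2, O(record_deed -> inspect_record), we obtain O(inspect_record).
From O(inspect_record) and premise 3, O(inspect_record -> not escrow_certificate), we obtain O(not escrow_certificate).
Premises 1, 4 do not contribute to this derivation.
So O(not escrow_certificate) holds, i.e. F(escrow_certificate). The claim follows.

Yes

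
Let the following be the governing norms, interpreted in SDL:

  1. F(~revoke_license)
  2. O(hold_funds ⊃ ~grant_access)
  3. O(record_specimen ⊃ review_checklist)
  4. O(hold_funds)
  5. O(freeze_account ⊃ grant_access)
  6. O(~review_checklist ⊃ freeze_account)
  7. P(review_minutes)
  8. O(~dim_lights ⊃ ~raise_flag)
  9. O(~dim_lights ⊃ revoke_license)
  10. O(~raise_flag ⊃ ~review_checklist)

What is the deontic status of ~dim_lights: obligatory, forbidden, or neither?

Forbidden

From premise 4 we have O(hold_funds).
From O(hold_funds) and premise 2, O(hold_funds ⊃ ~grant_access), we obtain O(~grant_access).
The contrapositive of premise 5 (O(freeze_account ⊃ grant_access)) is O(~grant_access ⊃ ~freeze_account), and O(~grant_access) is already established, so O(~freeze_account).
Premise 6 is O(~review_checklist ⊃ freeze_account); contrapositively O(~freeze_account ⊃ review_checklist). Since O(~freeze_account) holds, K gives O(review_checklist).
Premise 10 is O(~raise_flag ⊃ ~review_checklist); contrapositively O(review_checklist ⊃ raise_flag). Since O(review_checklist) holds, K gives O(raise_flag).
Premise 8 is O(~dim_lights ⊃ ~raise_flag); contrapositively O(raise_flag ⊃ dim_lights). Since O(raise_flag) holds, K gives O(dim_lights).
Premises 1, 3, 7, 9 do not contribute to this derivation.
Thus O(dim_lights), which is F(~dim_lights): ~dim_lights is forbidden.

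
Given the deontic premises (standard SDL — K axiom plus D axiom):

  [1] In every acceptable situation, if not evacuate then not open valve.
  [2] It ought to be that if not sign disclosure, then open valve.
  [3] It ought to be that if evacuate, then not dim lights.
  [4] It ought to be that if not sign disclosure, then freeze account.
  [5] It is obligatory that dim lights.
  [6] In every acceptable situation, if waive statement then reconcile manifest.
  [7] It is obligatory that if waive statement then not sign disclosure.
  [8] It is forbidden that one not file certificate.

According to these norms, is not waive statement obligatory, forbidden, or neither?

Premise 5 gives O(dim_lights).
Premise 3, O(evacuate → ¬dim_lights), contraposes to O(dim_lights → ¬evacuate); with O(dim_lights) we get O(¬evacuate).
With premise 1, O(¬evacuate → ¬open_valve), the K-axiom yields O(¬open_valve).
Premise 2, O(¬sign_disclosure → open_valve), contraposes to O(¬open_valve → sign_disclosure); with O(¬open_valve) we get O(sign_disclosure).
The contrapositive of premise 7 (O(waive_statement → ¬sign_disclosure)) is O(sign_disclosure → ¬waive_statement), and O(sign_disclosure) is already established, so O(¬waive_statement).
Premises 4, 6, 8 do not contribute to this derivation.
Hence ¬waive_statement is obligatory.

Obligatory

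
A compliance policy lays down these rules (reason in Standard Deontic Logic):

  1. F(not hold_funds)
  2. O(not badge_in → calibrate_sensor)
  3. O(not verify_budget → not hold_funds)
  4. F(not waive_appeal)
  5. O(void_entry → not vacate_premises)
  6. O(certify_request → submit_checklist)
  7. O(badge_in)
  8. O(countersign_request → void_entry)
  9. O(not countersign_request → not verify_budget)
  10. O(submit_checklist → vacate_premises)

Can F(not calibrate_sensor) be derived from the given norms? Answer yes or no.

No

Premise 2 is O(not badge_in → calibrate_sensor), but O(not badge_in) is not derivable from the premises, so it does not yield O(calibrate_sensor).
No other premise forces O(calibrate_sensor). An ideal world satisfying every premise can still have not calibrate_sensor true, so F(not calibrate_sensor) is not derivable.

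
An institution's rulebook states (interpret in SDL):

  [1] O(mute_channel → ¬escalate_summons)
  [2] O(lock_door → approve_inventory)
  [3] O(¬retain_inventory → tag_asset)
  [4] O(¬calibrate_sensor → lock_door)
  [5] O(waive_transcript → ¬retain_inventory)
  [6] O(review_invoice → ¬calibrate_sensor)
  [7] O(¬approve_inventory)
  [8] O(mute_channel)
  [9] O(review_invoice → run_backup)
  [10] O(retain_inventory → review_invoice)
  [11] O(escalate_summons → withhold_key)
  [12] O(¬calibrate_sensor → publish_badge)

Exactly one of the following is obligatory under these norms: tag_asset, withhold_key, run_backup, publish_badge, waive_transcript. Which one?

From premise 7 we have O(¬approve_inventory).
The contrapositive of premise 2 (O(lock_door → approve_inventory)) is O(¬approve_inventory → ¬lock_door), and O(¬approve_inventory) is already established, so O(¬lock_door).
The contrapositive of premise 4 (O(¬calibrate_sensor → lock_door)) is O(¬lock_door → calibrate_sensor), and O(¬lock_door) is already established, so O(calibrate_sensor).
The contrapositive of premise 6 (O(review_invoice → ¬calibrate_sensor)) is O(calibrate_sensor → ¬review_invoice), and O(calibrate_sensor) is already established, so O(¬review_invoice).
Premise 10, O(retain_inventory → review_invoice), contraposes to O(¬review_invoice → ¬retain_inventory); with O(¬review_invoice) we get O(¬retain_inventory).
From O(¬retain_inventory) and premise 3, O(¬retain_inventory → tag_asset), we obtain O(tag_asset).
So O(tag_asset) holds — tag_asset is obligatory. None of the other listed options is made obligatory by any chain of premises.

tag_asset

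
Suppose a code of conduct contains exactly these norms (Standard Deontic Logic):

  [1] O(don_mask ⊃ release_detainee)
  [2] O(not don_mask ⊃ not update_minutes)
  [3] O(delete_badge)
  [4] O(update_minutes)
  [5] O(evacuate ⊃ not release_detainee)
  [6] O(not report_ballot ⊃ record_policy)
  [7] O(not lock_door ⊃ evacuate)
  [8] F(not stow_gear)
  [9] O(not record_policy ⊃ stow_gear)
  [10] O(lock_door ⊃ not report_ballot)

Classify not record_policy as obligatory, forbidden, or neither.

Premise 4 gives O(update_minutes).
The contrapositive of premise 2 (O(not don_mask ⊃ not update_minutes)) is O(update_minutes ⊃ don_mask), and O(update_minutes) is already established, so O(don_mask).
With premise 1, O(don_mask ⊃ release_detainee), the K-axiom yields O(release_detainee).
Premise 5, O(evacuate ⊃ not release_detainee), contraposes to O(release_detainee ⊃ not evacuate); with O(release_detainee) we get O(not evacuate).
The contrapositive of premise 7 (O(not lock_door ⊃ evacuate)) is O(not evacuate ⊃ lock_door), and O(not evacuate) is already established, so O(lock_door).
With premise 10, O(lock_door ⊃ not report_ballot), the K-axiom yields O(not report_ballot).
From O(not report_ballot) and premise 6, O(not report_ballot ⊃ record_policy), we obtain O(record_policy).
Premises 3, 8, 9 do not contribute to this derivation.
Thus O(record_policy), which is F(not record_policy): not record_policy is forbidden.

Forbidden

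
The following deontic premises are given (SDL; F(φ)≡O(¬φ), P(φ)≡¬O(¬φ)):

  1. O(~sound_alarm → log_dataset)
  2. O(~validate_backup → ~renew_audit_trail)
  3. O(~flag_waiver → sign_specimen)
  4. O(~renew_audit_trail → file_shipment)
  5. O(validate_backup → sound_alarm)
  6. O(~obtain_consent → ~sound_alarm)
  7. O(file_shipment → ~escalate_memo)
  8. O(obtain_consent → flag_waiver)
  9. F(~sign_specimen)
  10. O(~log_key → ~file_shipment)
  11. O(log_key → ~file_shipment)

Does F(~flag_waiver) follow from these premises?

Yes

Premises 11 and 10 are O(log_key → ~file_shipment) and O(~log_key → ~file_shipment); every ideal world satisfies log_key or ~log_key, so in either case ~file_shipment holds — hence O(~file_shipment).
Premise 4, O(~renew_audit_trail → file_shipment), contraposes to O(~file_shipment → renew_audit_trail); with O(~file_shipment) we get O(renew_audit_trail).
The contrapositive of premise 2 (O(~validate_backup → ~renew_audit_trail)) is O(renew_audit_trail → validate_backup), and O(renew_audit_trail) is already established, so O(validate_backup).
From O(validate_backup) and premise 5, O(validate_backup → sound_alarm), we obtain O(sound_alarm).
The contrapositive of premise 6 (O(~obtain_consent → ~sound_alarm)) is O(sound_alarm → obtain_consent), and O(sound_alarm) is already established, so O(obtain_consent).
With premise 8, O(obtain_consent → flag_waiver), the K-axiom yields O(flag_waiver).
Premises 1, 3, 7, 9 do not contribute to this derivation.
So O(flag_waiver) holds, i.e. F(~flag_waiver). The claim follows.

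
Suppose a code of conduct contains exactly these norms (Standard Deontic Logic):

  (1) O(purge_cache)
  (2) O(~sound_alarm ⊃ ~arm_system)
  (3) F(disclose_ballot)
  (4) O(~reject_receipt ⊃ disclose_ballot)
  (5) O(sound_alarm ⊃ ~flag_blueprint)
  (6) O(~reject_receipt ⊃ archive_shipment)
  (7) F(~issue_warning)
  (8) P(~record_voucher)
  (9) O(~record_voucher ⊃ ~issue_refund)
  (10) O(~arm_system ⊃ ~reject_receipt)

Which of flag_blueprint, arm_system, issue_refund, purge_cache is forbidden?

flag_blueprint

Premise 3 is F(disclose_ballot), i.e. O(~disclose_ballot).
Premise 4 is O(~reject_receipt ⊃ disclose_ballot); contrapositively O(~disclose_ballot ⊃ reject_receipt). Since O(~disclose_ballot) holds, K gives O(reject_receipt).
The contrapositive of premise 10 (O(~arm_system ⊃ ~reject_receipt)) is O(reject_receipt ⊃ arm_system), and O(reject_receipt) is already established, so O(arm_system).
The contrapositive of premise 2 (O(~sound_alarm ⊃ ~arm_system)) is O(arm_system ⊃ sound_alarm), and O(arm_system) is already established, so O(sound_alarm).
Applying K to premise 5 (O(sound_alarm ⊃ ~flag_blueprint)) and O(sound_alarm) yields O(~flag_blueprint).
So O(~flag_blueprint) holds, i.e. flag_blueprint is forbidden. None of the other listed options is forbidden under the premises.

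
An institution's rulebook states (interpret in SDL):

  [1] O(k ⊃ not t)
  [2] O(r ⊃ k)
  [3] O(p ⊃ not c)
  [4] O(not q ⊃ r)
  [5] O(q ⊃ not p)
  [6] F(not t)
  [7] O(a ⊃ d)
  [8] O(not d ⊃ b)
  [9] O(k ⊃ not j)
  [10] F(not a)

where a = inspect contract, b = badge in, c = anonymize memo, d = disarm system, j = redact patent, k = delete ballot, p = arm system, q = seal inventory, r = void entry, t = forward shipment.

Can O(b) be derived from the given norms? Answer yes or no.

Premise 8 is O(not d ⊃ b), but O(not d) is not derivable from the premises, so it does not yield O(b).
No other premise forces O(b). An ideal world satisfying every premise can still have b false, so O(b) is not derivable.

No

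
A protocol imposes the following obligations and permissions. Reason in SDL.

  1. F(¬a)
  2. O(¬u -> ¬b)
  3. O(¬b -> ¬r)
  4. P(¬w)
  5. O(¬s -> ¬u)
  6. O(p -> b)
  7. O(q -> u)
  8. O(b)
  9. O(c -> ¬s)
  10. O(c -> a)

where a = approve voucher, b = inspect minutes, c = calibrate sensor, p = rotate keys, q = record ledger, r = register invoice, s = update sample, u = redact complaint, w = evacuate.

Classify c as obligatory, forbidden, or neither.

Forbidden

Premise 8 gives O(b).
The contrapositive of premise 2 (O(¬u -> ¬b)) is O(b -> u), and O(b) is already established, so O(u).
Premise 5 is O(¬s -> ¬u); contrapositively O(u -> s). Since O(u) holds, K gives O(s).
Premise 9 is O(c -> ¬s); contrapositively O(s -> ¬c). Since O(s) holds, K gives O(¬c).
Premises 1, 3, 4, 6, 7, 10 do not contribute to this derivation.
Thus O(¬c), which is F(c): c is forbidden.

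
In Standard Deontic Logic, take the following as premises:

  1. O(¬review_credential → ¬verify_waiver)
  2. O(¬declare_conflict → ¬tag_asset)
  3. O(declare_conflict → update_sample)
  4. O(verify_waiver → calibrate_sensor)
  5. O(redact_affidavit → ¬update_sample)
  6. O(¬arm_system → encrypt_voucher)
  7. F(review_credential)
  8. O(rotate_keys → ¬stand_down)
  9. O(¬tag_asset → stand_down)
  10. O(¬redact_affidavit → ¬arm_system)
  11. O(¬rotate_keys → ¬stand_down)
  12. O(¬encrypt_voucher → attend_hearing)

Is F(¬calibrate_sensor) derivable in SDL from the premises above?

No

Premise 4 is O(verify_waiver → calibrate_sensor), but O(verify_waiver) is not derivable from the premises, so it does not yield O(calibrate_sensor).
No other premise forces O(calibrate_sensor). An ideal world satisfying every premise can still have ¬calibrate_sensor true, so F(¬calibrate_sensor) is not derivable.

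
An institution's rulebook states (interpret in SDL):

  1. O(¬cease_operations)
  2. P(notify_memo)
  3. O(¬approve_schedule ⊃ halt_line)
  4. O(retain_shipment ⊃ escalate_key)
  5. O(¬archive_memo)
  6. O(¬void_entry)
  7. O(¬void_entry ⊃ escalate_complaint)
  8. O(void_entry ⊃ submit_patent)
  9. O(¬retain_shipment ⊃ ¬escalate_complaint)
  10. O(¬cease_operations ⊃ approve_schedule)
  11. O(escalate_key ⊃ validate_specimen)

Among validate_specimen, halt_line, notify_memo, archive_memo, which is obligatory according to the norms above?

From premise 6 we have O(¬void_entry).
Premise 7 is O(¬void_entry ⊃ escalate_complaint); since O(¬void_entry), deontic closure gives O(escalate_complaint).
Premise 9, O(¬retain_shipment ⊃ ¬escalate_complaint), contraposes to O(escalate_complaint ⊃ retain_shipment); with O(escalate_complaint) we get O(retain_shipment).
With premise 4, O(retain_shipment ⊃ escalate_key), the K-axiom yields O(escalate_key).
Applying K to premise 11 (O(escalate_key ⊃ validate_specimen)) and O(escalate_key) yields O(validate_specimen).
So O(validate_specimen) holds — validate_specimen is obligatory. None of the other listed options is made obligatory by any chain of premises.

validate_specimen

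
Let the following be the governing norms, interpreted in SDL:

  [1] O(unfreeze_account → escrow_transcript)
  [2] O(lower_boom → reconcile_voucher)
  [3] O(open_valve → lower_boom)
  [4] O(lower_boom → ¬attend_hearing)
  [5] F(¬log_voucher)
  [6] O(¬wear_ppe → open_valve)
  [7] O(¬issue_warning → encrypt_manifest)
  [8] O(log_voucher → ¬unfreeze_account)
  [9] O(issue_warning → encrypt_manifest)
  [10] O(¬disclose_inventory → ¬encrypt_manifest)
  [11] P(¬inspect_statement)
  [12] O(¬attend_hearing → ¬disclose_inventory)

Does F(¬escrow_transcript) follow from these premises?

No

Premise 1 is O(unfreeze_account → escrow_transcript), but O(unfreeze_account) is not derivable from the premises, so it does not yield O(escrow_transcript).
No other premise forces O(escrow_transcript). An ideal world satisfying every premise can still have ¬escrow_transcript true, so F(¬escrow_transcript) is not derivable.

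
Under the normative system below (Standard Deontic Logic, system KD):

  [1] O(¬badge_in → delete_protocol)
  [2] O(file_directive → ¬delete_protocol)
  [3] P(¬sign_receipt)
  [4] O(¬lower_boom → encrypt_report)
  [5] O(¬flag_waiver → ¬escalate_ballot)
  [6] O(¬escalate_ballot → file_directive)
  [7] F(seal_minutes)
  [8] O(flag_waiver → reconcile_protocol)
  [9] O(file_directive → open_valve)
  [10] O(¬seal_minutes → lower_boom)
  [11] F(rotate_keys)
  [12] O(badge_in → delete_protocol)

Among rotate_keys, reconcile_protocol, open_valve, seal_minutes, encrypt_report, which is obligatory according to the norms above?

By case analysis on badge_in: premise 12 gives O(badge_in → delete_protocol) and premise 1 gives O(¬badge_in → delete_protocol), so O(delete_protocol) either way.
The contrapositive of premise 2 (O(file_directive → ¬delete_protocol)) is O(delete_protocol → ¬file_directive), and O(delete_protocol) is already established, so O(¬file_directive).
Premise 6 is O(¬escalate_ballot → file_directive); contrapositively O(¬file_directive → escalate_ballot). Since O(¬file_directive) holds, K gives O(escalate_ballot).
Premise 5, O(¬flag_waiver → ¬escalate_ballot), contraposes to O(escalate_ballot → flag_waiver); with O(escalate_ballot) we get O(flag_waiver).
From O(flag_waiver) and premise 8, O(flag_waiver → reconcile_protocol), we obtain O(reconcile_protocol).
So O(reconcile_protocol) holds — reconcile_protocol is obligatory. None of the other listed options is made obligatory by any chain of premises.

reconcile_protocol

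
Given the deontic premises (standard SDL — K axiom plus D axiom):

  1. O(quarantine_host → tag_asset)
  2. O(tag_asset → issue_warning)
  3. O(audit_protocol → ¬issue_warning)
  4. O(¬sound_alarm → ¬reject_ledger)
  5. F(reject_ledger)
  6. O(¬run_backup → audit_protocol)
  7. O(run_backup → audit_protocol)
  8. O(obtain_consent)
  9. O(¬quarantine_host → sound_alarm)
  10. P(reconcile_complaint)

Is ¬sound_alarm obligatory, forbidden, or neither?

Forbidden

By case analysis on run_backup: premise 7 gives O(run_backup → audit_protocol) and premise 6 gives O(¬run_backup → audit_protocol), so O(audit_protocol) either way.
Applying K to premise 3 (O(audit_protocol → ¬issue_warning)) and O(audit_protocol) yields O(¬issue_warning).
Premise 2 is O(tag_asset → issue_warning); contrapositively O(¬issue_warning → ¬tag_asset). Since O(¬issue_warning) holds, K gives O(¬tag_asset).
Premise 1 is O(quarantine_host → tag_asset); contrapositively O(¬tag_asset → ¬quarantine_host). Since O(¬tag_asset) holds, K gives O(¬quarantine_host).
From O(¬quarantine_host) and premise 9, O(¬quarantine_host → sound_alarm), we obtain O(sound_alarm).
Premises 4, 5, 8, 10 do not contribute to this derivation.
Thus O(sound_alarm), which is F(¬sound_alarm): ¬sound_alarm is forbidden.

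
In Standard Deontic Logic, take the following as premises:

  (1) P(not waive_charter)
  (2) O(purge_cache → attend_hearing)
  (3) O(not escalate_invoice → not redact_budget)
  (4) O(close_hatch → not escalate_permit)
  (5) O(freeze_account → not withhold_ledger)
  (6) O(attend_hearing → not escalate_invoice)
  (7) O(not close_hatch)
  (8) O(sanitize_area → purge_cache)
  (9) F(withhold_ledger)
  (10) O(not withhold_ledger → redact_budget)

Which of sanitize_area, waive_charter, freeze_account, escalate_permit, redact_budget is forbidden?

sanitize_area

Premise 9, F(withhold_ledger), is equivalent to O(not withhold_ledger).
From O(not withhold_ledger) and premise 10, O(not withhold_ledger → redact_budget), we obtain O(redact_budget).
Premise 3, O(not escalate_invoice → not redact_budget), contraposes to O(redact_budget → escalate_invoice); with O(redact_budget) we get O(escalate_invoice).
The contrapositive of premise 6 (O(attend_hearing → not escalate_invoice)) is O(escalate_invoice → not attend_hearing), and O(escalate_invoice) is already established, so O(not attend_hearing).
The contrapositive of premise 2 (O(purge_cache → attend_hearing)) is O(not attend_hearing → not purge_cache), and O(not attend_hearing) is already established, so O(not purge_cache).
Premise 8 is O(sanitize_area → purge_cache); contrapositively O(not purge_cache → not sanitize_area). Since O(not purge_cache) holds, K gives O(not sanitize_area).
So O(not sanitize_area) holds, i.e. sanitize_area is forbidden. None of the other listed options is forbidden under the premises.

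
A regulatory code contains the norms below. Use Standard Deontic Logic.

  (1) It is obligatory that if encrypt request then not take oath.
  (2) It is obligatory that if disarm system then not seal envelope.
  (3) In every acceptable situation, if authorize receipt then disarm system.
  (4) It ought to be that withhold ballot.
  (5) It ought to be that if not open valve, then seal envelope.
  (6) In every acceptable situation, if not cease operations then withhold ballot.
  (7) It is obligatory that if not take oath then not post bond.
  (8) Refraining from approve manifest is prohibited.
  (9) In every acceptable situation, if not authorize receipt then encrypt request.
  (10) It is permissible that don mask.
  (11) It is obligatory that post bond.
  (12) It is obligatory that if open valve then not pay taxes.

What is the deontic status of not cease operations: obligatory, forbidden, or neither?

Neither

Premise 6 is O(¬cease_operations → withhold_ballot); even if O(withhold_ballot) held, inferring O(¬cease_operations) would be affirming the consequent — invalid.
No premise or chain of K-axiom applications forces O(¬cease_operations), and none forces O(cease_operations). So ¬cease_operations is neither obligatory nor forbidden under these norms.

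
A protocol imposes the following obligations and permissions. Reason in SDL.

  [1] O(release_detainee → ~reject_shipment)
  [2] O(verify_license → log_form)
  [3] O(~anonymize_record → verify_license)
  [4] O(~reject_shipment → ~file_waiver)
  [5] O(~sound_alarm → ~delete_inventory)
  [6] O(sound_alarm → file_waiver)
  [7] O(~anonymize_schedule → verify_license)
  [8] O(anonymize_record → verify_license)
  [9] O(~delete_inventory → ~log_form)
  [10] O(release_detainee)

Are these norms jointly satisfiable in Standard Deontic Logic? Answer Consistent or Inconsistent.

Inconsistent

Premises 3 and 8 are O(~anonymize_record → verify_license) and O(anonymize_record → verify_license); every ideal world satisfies ~anonymize_record or anonymize_record, so in either case verify_license holds — hence O(verify_license).
Premise 2 is O(verify_license → log_form); since O(verify_license), deontic closure gives O(log_form).
The contrapositive of premise 9 (O(~delete_inventory → ~log_form)) is O(log_form → delete_inventory), and O(log_form) is already established, so O(delete_inventory).
Premise 5, O(~sound_alarm → ~delete_inventory), contraposes to O(delete_inventory → sound_alarm); with O(delete_inventory) we get O(sound_alarm).
With premise 6, O(sound_alarm → file_waiver), the K-axiom yields O(file_waiver).
Premise 4, O(~reject_shipment → ~file_waiver), contraposes to O(file_waiver → reject_shipment); with O(file_waiver) we get O(reject_shipment).
Premise 1, O(release_detainee → ~reject_shipment), contraposes to O(reject_shipment → ~release_detainee); with O(reject_shipment) we get O(~release_detainee).
But premise 10 directly asserts O(release_detainee).
We now have both O(~release_detainee) and O(release_detainee) — release_detainee is simultaneously obligatory and forbidden, violating the D-axiom.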